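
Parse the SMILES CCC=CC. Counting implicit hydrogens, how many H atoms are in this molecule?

Walk through each heavy atom and fill implicit hydrogens from standard valence (C 4, N 3, O 2, S 2, halogen 1):
  atom 1: C, bond orders sum to 1 (valence 4) → 3 H
  atom 2: C, bond orders sum to 2 (valence 4) → 2 H
  atom 3: C, bond orders sum to 3 (valence 4) → 1 H
  atom 4: C, bond orders sum to 3 (valence 4) → 1 H
  atom 5: C, bond orders sum to 1 (valence 4) → 3 H
Total hydrogens: 10.

10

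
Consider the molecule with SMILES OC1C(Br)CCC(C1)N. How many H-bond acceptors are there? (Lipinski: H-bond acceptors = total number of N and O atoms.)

2

N atoms: 1; O atoms: 1.
Lipinski HBA = 1 + 1 = 2.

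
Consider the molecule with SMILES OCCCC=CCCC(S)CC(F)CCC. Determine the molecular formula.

Walk through each heavy atom and fill implicit hydrogens from standard valence (C 4, N 3, O 2, S 2, halogen 1):
  atom 1: O, bond orders sum to 1 (valence 2) → 1 H
  atom 2: C, bond orders sum to 2 (valence 4) → 2 H
  atom 3: C, bond orders sum to 2 (valence 4) → 2 H
  atom 4: C, bond orders sum to 2 (valence 4) → 2 H
  atom 5: C, bond orders sum to 3 (valence 4) → 1 H
  atom 6: C, bond orders sum to 3 (valence 4) → 1 H
  atom 7: C, bond orders sum to 2 (valence 4) → 2 H
  atom 8: C, bond orders sum to 2 (valence 4) → 2 H
  atom 9: C, bond orders sum to 3 (valence 4) → 1 H
  atom 10: S, bond orders sum to 1 (valence 2) → 1 H
  atom 11: C, bond orders sum to 2 (valence 4) → 2 H
  atom 12: C, bond orders sum to 3 (valence 4) → 1 H
  atom 13: F (halogen, monovalent) → 0 H
  atom 14: C, bond orders sum to 2 (valence 4) → 2 H
  atom 15: C, bond orders sum to 2 (valence 4) → 2 H
  atom 16: C, bond orders sum to 1 (valence 4) → 3 H
Totals → C:13, H:25, F:1, O:1, S:1.
In Hill order: C13H25FOS.

C13H25FOS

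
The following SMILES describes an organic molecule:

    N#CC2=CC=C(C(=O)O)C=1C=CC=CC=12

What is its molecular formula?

Walk through each heavy atom and fill implicit hydrogens from standard valence (C 4, N 3, O 2, S 2, halogen 1):
  atom 1: N, bond orders sum to 3 (valence 3) → 0 H
  atom 2: C, bond orders sum to 4 (valence 4) → 0 H
  atom 3: C, bond orders sum to 4 (valence 4) → 0 H
  atom 4: C, bond orders sum to 3 (valence 4) → 1 H
  atom 5: C, bond orders sum to 3 (valence 4) → 1 H
  atom 6: C, bond orders sum to 4 (valence 4) → 0 H
  atom 7: C, bond orders sum to 4 (valence 4) → 0 H
  atom 8: O, bond orders sum to 2 (valence 2) → 0 H
  atom 9: O, bond orders sum to 1 (valence 2) → 1 H
  atom 10: C, bond orders sum to 4 (valence 4) → 0 H
  atom 11: C, bond orders sum to 3 (valence 4) → 1 H
  atom 12: C, bond orders sum to 3 (valence 4) → 1 H
  atom 13: C, bond orders sum to 3 (valence 4) → 1 H
  atom 14: C, bond orders sum to 3 (valence 4) → 1 H
  atom 15: C, bond orders sum to 4 (valence 4) → 0 H
Totals → C:12, H:7, N:1, O:2.

C12H7NO2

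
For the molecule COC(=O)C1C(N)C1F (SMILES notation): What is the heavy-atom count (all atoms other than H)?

9

Every atom symbol written in the SMILES (organic subset) is one heavy atom; implicit H are not written.
Heavy atoms by element → C:5, F:1, N:1, O:2.
Total: 9.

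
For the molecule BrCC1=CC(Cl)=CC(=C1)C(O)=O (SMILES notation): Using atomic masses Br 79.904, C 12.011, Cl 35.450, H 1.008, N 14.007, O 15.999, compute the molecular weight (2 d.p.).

First, the molecular formula is C8H6BrClO2 (counting implicit H from valence).
  Br: 1 × 79.904 = 79.904
  C: 8 × 12.011 = 96.088
  Cl: 1 × 35.450 = 35.450
  H: 6 × 1.008 = 6.048
  O: 2 × 15.999 = 31.998
Sum: 1×79.904 + 8×12.011 + 1×35.450 + 6×1.008 + 2×15.999 = 249.488 → 249.49 g/mol.

249.49 g/mol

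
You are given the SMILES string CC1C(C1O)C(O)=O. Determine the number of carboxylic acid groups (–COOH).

The carboxylic acid motif appears at heavy-atom position 6 in the SMILES.
Other groups present: 1 hydroxyl.
Carboxylic acid count: 1.

1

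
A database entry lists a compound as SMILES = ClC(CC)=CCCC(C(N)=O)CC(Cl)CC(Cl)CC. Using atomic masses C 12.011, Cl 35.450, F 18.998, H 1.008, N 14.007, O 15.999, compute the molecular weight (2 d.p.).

First, the molecular formula is C14H24Cl3NO (counting implicit H from valence).
  C: 14 × 12.011 = 168.154
  Cl: 3 × 35.450 = 106.350
  H: 24 × 1.008 = 24.192
  N: 1 × 14.007 = 14.007
  O: 1 × 15.999 = 15.999
Sum: 14×12.011 + 3×35.450 + 24×1.008 + 1×14.007 + 1×15.999 = 328.702 → 328.70 g/mol.

328.70 g/mol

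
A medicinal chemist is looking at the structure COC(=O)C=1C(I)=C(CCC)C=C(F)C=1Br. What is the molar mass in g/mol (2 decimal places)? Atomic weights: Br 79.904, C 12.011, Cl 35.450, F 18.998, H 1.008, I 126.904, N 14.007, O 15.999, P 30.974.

First, the molecular formula is C11H11BrFIO2 (counting implicit H from valence).
  Br: 1 × 79.904 = 79.904
  C: 11 × 12.011 = 132.121
  F: 1 × 18.998 = 18.998
  H: 11 × 1.008 = 11.088
  I: 1 × 126.904 = 126.904
  O: 2 × 15.999 = 31.998
Sum: 1×79.904 + 11×12.011 + 1×18.998 + 11×1.008 + 1×126.904 + 2×15.999 = 401.013 → 401.01 g/mol.

401.01 g/mol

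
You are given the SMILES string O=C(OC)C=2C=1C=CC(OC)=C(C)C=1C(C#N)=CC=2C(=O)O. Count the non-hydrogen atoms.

22

Every atom symbol written in the SMILES (organic subset) is one heavy atom; implicit H are not written.
Heavy atoms by element → C:16, N:1, O:5.
Total: 22.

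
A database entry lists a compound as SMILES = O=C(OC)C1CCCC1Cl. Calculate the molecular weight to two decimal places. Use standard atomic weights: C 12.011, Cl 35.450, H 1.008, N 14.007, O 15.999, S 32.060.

First, the molecular formula is C7H11ClO2 (counting implicit H from valence).
  C: 7 × 12.011 = 84.077
  Cl: 1 × 35.450 = 35.450
  H: 11 × 1.008 = 11.088
  O: 2 × 15.999 = 31.998
Sum: 7×12.011 + 1×35.450 + 11×1.008 + 2×15.999 = 162.613 → 162.61 g/mol.

162.61 g/mol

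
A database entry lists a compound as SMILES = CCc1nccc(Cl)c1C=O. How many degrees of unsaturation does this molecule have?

5

Molecular formula: C8H8ClNO.
DoU = (2C + 2 + N − H − X) / 2, where X is the halogen count and O/S are ignored.
    = (2·8 + 2 + 1 − 8 − 1) / 2 = 10 / 2 = 5.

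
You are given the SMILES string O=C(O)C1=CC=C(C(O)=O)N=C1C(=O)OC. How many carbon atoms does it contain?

Count every carbon token in the SMILES (each C, including those in ring-closure positions and inside branches).
Carbon count: 9.

9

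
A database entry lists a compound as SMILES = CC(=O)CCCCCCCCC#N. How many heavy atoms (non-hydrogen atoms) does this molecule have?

13

Every atom symbol written in the SMILES (organic subset) is one heavy atom; implicit H are not written.
Heavy atoms by element → C:11, N:1, O:1.
Total: 13.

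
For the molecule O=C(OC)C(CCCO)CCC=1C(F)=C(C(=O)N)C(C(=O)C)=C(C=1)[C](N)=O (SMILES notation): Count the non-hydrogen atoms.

27

Every atom symbol written in the SMILES (organic subset) is one heavy atom; implicit H are not written.
Heavy atoms by element → C:18, F:1, N:2, O:6.
Total: 27.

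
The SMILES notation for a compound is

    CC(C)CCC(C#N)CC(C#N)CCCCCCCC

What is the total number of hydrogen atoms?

Walk through each heavy atom and fill implicit hydrogens from standard valence (C 4, N 3, O 2, S 2, halogen 1):
  atom 1: C, bond orders sum to 1 (valence 4) → 3 H
  atom 2: C, bond orders sum to 3 (valence 4) → 1 H
  atom 3: C, bond orders sum to 1 (valence 4) → 3 H
  atom 4: C, bond orders sum to 2 (valence 4) → 2 H
  atom 5: C, bond orders sum to 2 (valence 4) → 2 H
  atom 6: C, bond orders sum to 3 (valence 4) → 1 H
  atom 7: C, bond orders sum to 4 (valence 4) → 0 H
  atom 8: N, bond orders sum to 3 (valence 3) → 0 H
  atom 9: C, bond orders sum to 2 (valence 4) → 2 H
  atom 10: C, bond orders sum to 3 (valence 4) → 1 H
  atom 11: C, bond orders sum to 4 (valence 4) → 0 H
  atom 12: N, bond orders sum to 3 (valence 3) → 0 H
  atom 13: C, bond orders sum to 2 (valence 4) → 2 H
  atom 14: C, bond orders sum to 2 (valence 4) → 2 H
  atom 15: C, bond orders sum to 2 (valence 4) → 2 H
  atom 16: C, bond orders sum to 2 (valence 4) → 2 H
  atom 17: C, bond orders sum to 2 (valence 4) → 2 H
  atom 18: C, bond orders sum to 2 (valence 4) → 2 H
  atom 19: C, bond orders sum to 2 (valence 4) → 2 H
  atom 20: C, bond orders sum to 1 (valence 4) → 3 H
Total hydrogens: 32.

32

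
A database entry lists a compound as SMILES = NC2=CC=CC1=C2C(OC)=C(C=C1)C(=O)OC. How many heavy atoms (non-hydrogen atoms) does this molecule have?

Every atom symbol written in the SMILES (organic subset) is one heavy atom; implicit H are not written.
Heavy atoms by element → C:13, N:1, O:3.
Total: 17.

17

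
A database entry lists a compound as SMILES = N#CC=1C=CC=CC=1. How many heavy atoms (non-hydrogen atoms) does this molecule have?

8

Every atom symbol written in the SMILES (organic subset) is one heavy atom; implicit H are not written.
Heavy atoms by element → C:7, N:1.
Total: 8.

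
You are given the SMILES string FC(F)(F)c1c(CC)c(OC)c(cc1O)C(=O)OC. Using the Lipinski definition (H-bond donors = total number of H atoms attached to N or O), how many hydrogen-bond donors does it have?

Donors: find every N or O and count the H atoms it carries.
  atom 10 (O): bond orders sum to 2 → 0 H
  atom 15 (O): bond orders sum to 1 → 1 H
  atom 17 (O): bond orders sum to 2 → 0 H
  atom 18 (O): bond orders sum to 2 → 0 H
Lipinski HBD = 1.

1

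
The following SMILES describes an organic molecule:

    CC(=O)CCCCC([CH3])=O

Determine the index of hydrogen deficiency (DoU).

Molecular formula: C8H14O2.
DoU = (2C + 2 + N − H − X) / 2, where X is the halogen count and O/S are ignored.
    = (2·8 + 2 + 0 − 14 − 0) / 2 = 4 / 2 = 2.

2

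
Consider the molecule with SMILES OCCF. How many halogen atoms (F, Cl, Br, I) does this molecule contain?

1

Halogen atoms appear at heavy-atom position 4 (1×F).
Other groups present: 1 hydroxyl.
Halogen count: 1.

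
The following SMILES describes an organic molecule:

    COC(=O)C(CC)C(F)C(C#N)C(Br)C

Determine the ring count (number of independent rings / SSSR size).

In SMILES, each pair of matching ring-closure digits denotes one ring-closing bond; the number of such bonds equals the number of independent rings.
Ring-closure bonds here: 0.

0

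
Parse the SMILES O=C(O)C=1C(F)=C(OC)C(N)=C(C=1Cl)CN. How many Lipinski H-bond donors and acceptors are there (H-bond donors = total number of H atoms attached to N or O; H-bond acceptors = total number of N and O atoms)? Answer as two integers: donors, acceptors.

Donors: find every N or O and count the H atoms it carries.
  atom 1 (O): bond orders sum to 2 → 0 H
  atom 3 (O): bond orders sum to 1 → 1 H
  atom 8 (O): bond orders sum to 2 → 0 H
  atom 11 (N): bond orders sum to 1 → 2 H
  atom 16 (N): bond orders sum to 1 → 2 H
Lipinski HBD = 5.
Acceptors: N atoms = 2, O atoms = 3 → HBA = 5.

5, 5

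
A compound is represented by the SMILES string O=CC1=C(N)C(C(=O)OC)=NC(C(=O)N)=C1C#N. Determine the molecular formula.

C10H8N4O4

Walk through each heavy atom and fill implicit hydrogens from standard valence (C 4, N 3, O 2, S 2, halogen 1):
  atom 1: O, bond orders sum to 2 (valence 2) → 0 H
  atom 2: C, bond orders sum to 3 (valence 4) → 1 H
  atom 3: C, bond orders sum to 4 (valence 4) → 0 H
  atom 4: C, bond orders sum to 4 (valence 4) → 0 H
  atom 5: N, bond orders sum to 1 (valence 3) → 2 H
  atom 6: C, bond orders sum to 4 (valence 4) → 0 H
  atom 7: C, bond orders sum to 4 (valence 4) → 0 H
  atom 8: O, bond orders sum to 2 (valence 2) → 0 H
  atom 9: O, bond orders sum to 2 (valence 2) → 0 H
  atom 10: C, bond orders sum to 1 (valence 4) → 3 H
  atom 11: N, bond orders sum to 3 (valence 3) → 0 H
  atom 12: C, bond orders sum to 4 (valence 4) → 0 H
  atom 13: C, bond orders sum to 4 (valence 4) → 0 H
  atom 14: O, bond orders sum to 2 (valence 2) → 0 H
  atom 15: N, bond orders sum to 1 (valence 3) → 2 H
  atom 16: C, bond orders sum to 4 (valence 4) → 0 H
  atom 17: C, bond orders sum to 4 (valence 4) → 0 H
  atom 18: N, bond orders sum to 3 (valence 3) → 0 H
Totals → C:10, H:8, N:4, O:4.
In Hill order: C10H8N4O4.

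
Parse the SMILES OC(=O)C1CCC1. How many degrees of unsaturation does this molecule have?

2

Degree of unsaturation = (number of rings) + (number of π bonds).
Ring closures in the SMILES: 1.
π bonds: 1 double bond (each 1 DoU) → 1 DoU from unsaturation.
Total DoU = 1 + 1 = 2.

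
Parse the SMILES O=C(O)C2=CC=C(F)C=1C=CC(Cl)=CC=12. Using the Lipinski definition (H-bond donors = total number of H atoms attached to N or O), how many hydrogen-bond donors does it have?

Donors: find every N or O and count the H atoms it carries.
  atom 1 (O): bond orders sum to 2 → 0 H
  atom 3 (O): bond orders sum to 1 → 1 H
Lipinski HBD = 1.

1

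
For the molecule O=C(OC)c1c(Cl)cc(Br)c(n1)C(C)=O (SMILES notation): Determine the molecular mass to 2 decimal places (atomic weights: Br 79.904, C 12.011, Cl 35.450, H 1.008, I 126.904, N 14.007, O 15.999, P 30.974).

First, the molecular formula is C9H7BrClNO3 (counting implicit H from valence).
  Br: 1 × 79.904 = 79.904
  C: 9 × 12.011 = 108.099
  Cl: 1 × 35.450 = 35.450
  H: 7 × 1.008 = 7.056
  N: 1 × 14.007 = 14.007
  O: 3 × 15.999 = 47.997
Sum: 1×79.904 + 9×12.011 + 1×35.450 + 7×1.008 + 1×14.007 + 3×15.999 = 292.513 → 292.51 g/mol.

292.51 g/mol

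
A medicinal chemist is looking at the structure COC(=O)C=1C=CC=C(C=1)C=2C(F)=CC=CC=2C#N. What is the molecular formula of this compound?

C15H10FNO2

Walk through each heavy atom and fill implicit hydrogens from standard valence (C 4, N 3, O 2, S 2, halogen 1):
  atom 1: C, bond orders sum to 1 (valence 4) → 3 H
  atom 2: O, bond orders sum to 2 (valence 2) → 0 H
  atom 3: C, bond orders sum to 4 (valence 4) → 0 H
  atom 4: O, bond orders sum to 2 (valence 2) → 0 H
  atom 5: C, bond orders sum to 4 (valence 4) → 0 H
  atom 6: C, bond orders sum to 3 (valence 4) → 1 H
  atom 7: C, bond orders sum to 3 (valence 4) → 1 H
  atom 8: C, bond orders sum to 3 (valence 4) → 1 H
  atom 9: C, bond orders sum to 4 (valence 4) → 0 H
  atom 10: C, bond orders sum to 3 (valence 4) → 1 H
  atom 11: C, bond orders sum to 4 (valence 4) → 0 H
  atom 12: C, bond orders sum to 4 (valence 4) → 0 H
  atom 13: F (halogen, monovalent) → 0 H
  atom 14: C, bond orders sum to 3 (valence 4) → 1 H
  atom 15: C, bond orders sum to 3 (valence 4) → 1 H
  atom 16: C, bond orders sum to 3 (valence 4) → 1 H
  atom 17: C, bond orders sum to 4 (valence 4) → 0 H
  atom 18: C, bond orders sum to 4 (valence 4) → 0 H
  atom 19: N, bond orders sum to 3 (valence 3) → 0 H
Totals → C:15, H:10, F:1, N:1, O:2.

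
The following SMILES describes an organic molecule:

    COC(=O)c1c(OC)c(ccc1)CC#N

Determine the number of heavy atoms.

Every atom symbol written in the SMILES (organic subset) is one heavy atom; implicit H are not written.
Heavy atoms by element → C:11, N:1, O:3.
Total: 15.

15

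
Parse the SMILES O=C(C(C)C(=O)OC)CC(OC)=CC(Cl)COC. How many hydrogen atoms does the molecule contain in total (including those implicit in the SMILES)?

19

Walk through each heavy atom and fill implicit hydrogens from standard valence (C 4, N 3, O 2, S 2, halogen 1):
  atom 1: O, bond orders sum to 2 (valence 2) → 0 H
  atom 2: C, bond orders sum to 4 (valence 4) → 0 H
  atom 3: C, bond orders sum to 3 (valence 4) → 1 H
  atom 4: C, bond orders sum to 1 (valence 4) → 3 H
  atom 5: C, bond orders sum to 4 (valence 4) → 0 H
  atom 6: O, bond orders sum to 2 (valence 2) → 0 H
  atom 7: O, bond orders sum to 2 (valence 2) → 0 H
  atom 8: C, bond orders sum to 1 (valence 4) → 3 H
  atom 9: C, bond orders sum to 2 (valence 4) → 2 H
  atom 10: C, bond orders sum to 4 (valence 4) → 0 H
  atom 11: O, bond orders sum to 2 (valence 2) → 0 H
  atom 12: C, bond orders sum to 1 (valence 4) → 3 H
  atom 13: C, bond orders sum to 3 (valence 4) → 1 H
  atom 14: C, bond orders sum to 3 (valence 4) → 1 H
  atom 15: Cl (halogen, monovalent) → 0 H
  atom 16: C, bond orders sum to 2 (valence 4) → 2 H
  atom 17: O, bond orders sum to 2 (valence 2) → 0 H
  atom 18: C, bond orders sum to 1 (valence 4) → 3 H
Total hydrogens: 19.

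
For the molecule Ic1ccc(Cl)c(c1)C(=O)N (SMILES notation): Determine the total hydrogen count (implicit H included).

5

Walk through each heavy atom and fill implicit hydrogens from standard valence (C 4, N 3, O 2, S 2, halogen 1); for lowercase aromatic atoms, an aromatic c carries 1 H when it has two neighbours and 0 H with three, and aromatic n carries 0 H:
  atom 1: I (halogen, monovalent) → 0 H
  atom 2: aromatic c, 3 neighbours → 0 H
  atom 3: aromatic c, 2 neighbours → 1 H
  atom 4: aromatic c, 2 neighbours → 1 H
  atom 5: aromatic c, 3 neighbours → 0 H
  atom 6: Cl (halogen, monovalent) → 0 H
  atom 7: aromatic c, 3 neighbours → 0 H
  atom 8: aromatic c, 2 neighbours → 1 H
  atom 9: C, bond orders sum to 4 (valence 4) → 0 H
  atom 10: O, bond orders sum to 2 (valence 2) → 0 H
  atom 11: N, bond orders sum to 1 (valence 3) → 2 H
Total hydrogens: 5.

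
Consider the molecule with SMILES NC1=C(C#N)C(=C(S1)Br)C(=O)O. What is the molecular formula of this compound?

C6H3BrN2O2S

Walk through each heavy atom and fill implicit hydrogens from standard valence (C 4, N 3, O 2, S 2, halogen 1):
  atom 1: N, bond orders sum to 1 (valence 3) → 2 H
  atom 2: C, bond orders sum to 4 (valence 4) → 0 H
  atom 3: C, bond orders sum to 4 (valence 4) → 0 H
  atom 4: C, bond orders sum to 4 (valence 4) → 0 H
  atom 5: N, bond orders sum to 3 (valence 3) → 0 H
  atom 6: C, bond orders sum to 4 (valence 4) → 0 H
  atom 7: C, bond orders sum to 4 (valence 4) → 0 H
  atom 8: S, bond orders sum to 2 (valence 2) → 0 H
  atom 9: Br (halogen, monovalent) → 0 H
  atom 10: C, bond orders sum to 4 (valence 4) → 0 H
  atom 11: O, bond orders sum to 2 (valence 2) → 0 H
  atom 12: O, bond orders sum to 1 (valence 2) → 1 H
Totals → C:6, H:3, Br:1, N:2, O:2, S:1.
In Hill order: C6H3BrN2O2S.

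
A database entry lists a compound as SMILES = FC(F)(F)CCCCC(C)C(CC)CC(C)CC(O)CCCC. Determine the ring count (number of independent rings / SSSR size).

In SMILES, each pair of matching ring-closure digits denotes one ring-closing bond; the number of such bonds equals the number of independent rings.
Ring-closure bonds here: 0.

0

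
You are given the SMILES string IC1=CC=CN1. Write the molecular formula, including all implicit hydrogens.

Walk through each heavy atom and fill implicit hydrogens from standard valence (C 4, N 3, O 2, S 2, halogen 1):
  atom 1: I (halogen, monovalent) → 0 H
  atom 2: C, bond orders sum to 4 (valence 4) → 0 H
  atom 3: C, bond orders sum to 3 (valence 4) → 1 H
  atom 4: C, bond orders sum to 3 (valence 4) → 1 H
  atom 5: C, bond orders sum to 3 (valence 4) → 1 H
  atom 6: N, bond orders sum to 2 (valence 3) → 1 H
Totals → C:4, H:4, I:1, N:1.

C4H4IN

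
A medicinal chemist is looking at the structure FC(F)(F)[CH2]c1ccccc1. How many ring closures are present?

1

In SMILES, each pair of matching ring-closure digits denotes one ring-closing bond; the number of such bonds equals the number of independent rings.
Ring-closure bonds here: 1.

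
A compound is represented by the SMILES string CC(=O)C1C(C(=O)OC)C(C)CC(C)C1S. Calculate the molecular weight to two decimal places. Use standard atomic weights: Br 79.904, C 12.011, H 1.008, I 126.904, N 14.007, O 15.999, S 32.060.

First, the molecular formula is C12H20O3S (counting implicit H from valence).
  C: 12 × 12.011 = 144.132
  H: 20 × 1.008 = 20.160
  O: 3 × 15.999 = 47.997
  S: 1 × 32.060 = 32.060
Sum: 12×12.011 + 20×1.008 + 3×15.999 + 1×32.060 = 244.349 → 244.35 g/mol.

244.35 g/mol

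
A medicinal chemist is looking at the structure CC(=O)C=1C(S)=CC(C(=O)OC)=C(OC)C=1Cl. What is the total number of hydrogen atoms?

Walk through each heavy atom and fill implicit hydrogens from standard valence (C 4, N 3, O 2, S 2, halogen 1):
  atom 1: C, bond orders sum to 1 (valence 4) → 3 H
  atom 2: C, bond orders sum to 4 (valence 4) → 0 H
  atom 3: O, bond orders sum to 2 (valence 2) → 0 H
  atom 4: C, bond orders sum to 4 (valence 4) → 0 H
  atom 5: C, bond orders sum to 4 (valence 4) → 0 H
  atom 6: S, bond orders sum to 1 (valence 2) → 1 H
  atom 7: C, bond orders sum to 3 (valence 4) → 1 H
  atom 8: C, bond orders sum to 4 (valence 4) → 0 H
  atom 9: C, bond orders sum to 4 (valence 4) → 0 H
  atom 10: O, bond orders sum to 2 (valence 2) → 0 H
  atom 11: O, bond orders sum to 2 (valence 2) → 0 H
  atom 12: C, bond orders sum to 1 (valence 4) → 3 H
  atom 13: C, bond orders sum to 4 (valence 4) → 0 H
  atom 14: O, bond orders sum to 2 (valence 2) → 0 H
  atom 15: C, bond orders sum to 1 (valence 4) → 3 H
  atom 16: C, bond orders sum to 4 (valence 4) → 0 H
  atom 17: Cl (halogen, monovalent) → 0 H
Total hydrogens: 11.

11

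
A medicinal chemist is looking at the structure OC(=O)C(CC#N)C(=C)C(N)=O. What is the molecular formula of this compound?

C7H8N2O3

Walk through each heavy atom and fill implicit hydrogens from standard valence (C 4, N 3, O 2, S 2, halogen 1):
  atom 1: O, bond orders sum to 1 (valence 2) → 1 H
  atom 2: C, bond orders sum to 4 (valence 4) → 0 H
  atom 3: O, bond orders sum to 2 (valence 2) → 0 H
  atom 4: C, bond orders sum to 3 (valence 4) → 1 H
  atom 5: C, bond orders sum to 2 (valence 4) → 2 H
  atom 6: C, bond orders sum to 4 (valence 4) → 0 H
  atom 7: N, bond orders sum to 3 (valence 3) → 0 H
  atom 8: C, bond orders sum to 4 (valence 4) → 0 H
  atom 9: C, bond orders sum to 2 (valence 4) → 2 H
  atom 10: C, bond orders sum to 4 (valence 4) → 0 H
  atom 11: N, bond orders sum to 1 (valence 3) → 2 H
  atom 12: O, bond orders sum to 2 (valence 2) → 0 H
Totals → C:7, H:8, N:2, O:3.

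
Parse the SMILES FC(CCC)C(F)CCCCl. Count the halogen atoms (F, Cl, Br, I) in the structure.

Halogen atoms appear at heavy-atom positions 1, 7, 11 (1×Cl, 2×F).
Halogen count: 3.

3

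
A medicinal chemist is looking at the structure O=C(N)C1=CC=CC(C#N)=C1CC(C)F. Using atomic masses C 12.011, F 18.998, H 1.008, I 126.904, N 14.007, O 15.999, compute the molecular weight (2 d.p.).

206.22 g/mol

First, the molecular formula is C11H11FN2O (counting implicit H from valence).
  C: 11 × 12.011 = 132.121
  F: 1 × 18.998 = 18.998
  H: 11 × 1.008 = 11.088
  N: 2 × 14.007 = 28.014
  O: 1 × 15.999 = 15.999
Sum: 11×12.011 + 1×18.998 + 11×1.008 + 2×14.007 + 1×15.999 = 206.220 → 206.22 g/mol.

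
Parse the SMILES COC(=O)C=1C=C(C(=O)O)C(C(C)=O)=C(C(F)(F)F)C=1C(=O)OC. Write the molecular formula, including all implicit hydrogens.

Walk through each heavy atom and fill implicit hydrogens from standard valence (C 4, N 3, O 2, S 2, halogen 1):
  atom 1: C, bond orders sum to 1 (valence 4) → 3 H
  atom 2: O, bond orders sum to 2 (valence 2) → 0 H
  atom 3: C, bond orders sum to 4 (valence 4) → 0 H
  atom 4: O, bond orders sum to 2 (valence 2) → 0 H
  atom 5: C, bond orders sum to 4 (valence 4) → 0 H
  atom 6: C, bond orders sum to 3 (valence 4) → 1 H
  atom 7: C, bond orders sum to 4 (valence 4) → 0 H
  atom 8: C, bond orders sum to 4 (valence 4) → 0 H
  atom 9: O, bond orders sum to 2 (valence 2) → 0 H
  atom 10: O, bond orders sum to 1 (valence 2) → 1 H
  atom 11: C, bond orders sum to 4 (valence 4) → 0 H
  atom 12: C, bond orders sum to 4 (valence 4) → 0 H
  atom 13: C, bond orders sum to 1 (valence 4) → 3 H
  atom 14: O, bond orders sum to 2 (valence 2) → 0 H
  atom 15: C, bond orders sum to 4 (valence 4) → 0 H
  atom 16: C, bond orders sum to 4 (valence 4) → 0 H
  atom 17: F (halogen, monovalent) → 0 H
  atom 18: F (halogen, monovalent) → 0 H
  atom 19: F (halogen, monovalent) → 0 H
  atom 20: C, bond orders sum to 4 (valence 4) → 0 H
  atom 21: C, bond orders sum to 4 (valence 4) → 0 H
  atom 22: O, bond orders sum to 2 (valence 2) → 0 H
  atom 23: O, bond orders sum to 2 (valence 2) → 0 H
  atom 24: C, bond orders sum to 1 (valence 4) → 3 H
Totals → C:14, H:11, F:3, O:7.

C14H11F3O7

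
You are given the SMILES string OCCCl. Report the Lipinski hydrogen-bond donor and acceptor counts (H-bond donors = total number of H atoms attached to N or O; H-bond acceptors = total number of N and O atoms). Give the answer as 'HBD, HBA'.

Donors: find every N or O and count the H atoms it carries.
  atom 1 (O): bond orders sum to 1 → 1 H
Lipinski HBD = 1.
Acceptors: N atoms = 0, O atoms = 1 → HBA = 1.

1, 1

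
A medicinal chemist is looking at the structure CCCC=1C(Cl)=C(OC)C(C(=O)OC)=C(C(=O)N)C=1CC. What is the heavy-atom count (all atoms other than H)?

21

Every atom symbol written in the SMILES (organic subset) is one heavy atom; implicit H are not written.
Heavy atoms by element → C:15, Cl:1, N:1, O:4.
Total: 21.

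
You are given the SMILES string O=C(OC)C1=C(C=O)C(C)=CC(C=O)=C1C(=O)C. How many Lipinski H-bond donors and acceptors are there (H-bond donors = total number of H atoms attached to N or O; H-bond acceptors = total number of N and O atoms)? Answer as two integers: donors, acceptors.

0, 5

Donors: find every N or O and count the H atoms it carries.
  atom 1 (O): bond orders sum to 2 → 0 H
  atom 3 (O): bond orders sum to 2 → 0 H
  atom 8 (O): bond orders sum to 2 → 0 H
  atom 14 (O): bond orders sum to 2 → 0 H
  atom 17 (O): bond orders sum to 2 → 0 H
Lipinski HBD = 0.
Acceptors: N atoms = 0, O atoms = 5 → HBA = 5.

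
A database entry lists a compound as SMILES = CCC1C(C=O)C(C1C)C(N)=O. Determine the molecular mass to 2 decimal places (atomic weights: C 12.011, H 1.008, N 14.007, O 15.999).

First, the molecular formula is C9H15NO2 (counting implicit H from valence).
  C: 9 × 12.011 = 108.099
  H: 15 × 1.008 = 15.120
  N: 1 × 14.007 = 14.007
  O: 2 × 15.999 = 31.998
Sum: 9×12.011 + 15×1.008 + 1×14.007 + 2×15.999 = 169.224 → 169.22 g/mol.

169.22 g/mol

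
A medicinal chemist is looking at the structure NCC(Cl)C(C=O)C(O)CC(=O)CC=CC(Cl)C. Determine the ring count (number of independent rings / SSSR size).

In SMILES, each pair of matching ring-closure digits denotes one ring-closing bond; the number of such bonds equals the number of independent rings.
Ring-closure bonds here: 0.

0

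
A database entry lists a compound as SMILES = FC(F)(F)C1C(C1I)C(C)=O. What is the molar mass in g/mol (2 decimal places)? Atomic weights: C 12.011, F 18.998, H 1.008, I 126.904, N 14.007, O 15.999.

First, the molecular formula is C6H6F3IO (counting implicit H from valence).
  C: 6 × 12.011 = 72.066
  F: 3 × 18.998 = 56.994
  H: 6 × 1.008 = 6.048
  I: 1 × 126.904 = 126.904
  O: 1 × 15.999 = 15.999
Sum: 6×12.011 + 3×18.998 + 6×1.008 + 1×126.904 + 1×15.999 = 278.011 → 278.01 g/mol.

278.01 g/mol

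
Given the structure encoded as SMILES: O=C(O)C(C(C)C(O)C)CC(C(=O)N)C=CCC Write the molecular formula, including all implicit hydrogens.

C13H23NO4

Walk through each heavy atom and fill implicit hydrogens from standard valence (C 4, N 3, O 2, S 2, halogen 1):
  atom 1: O, bond orders sum to 2 (valence 2) → 0 H
  atom 2: C, bond orders sum to 4 (valence 4) → 0 H
  atom 3: O, bond orders sum to 1 (valence 2) → 1 H
  atom 4: C, bond orders sum to 3 (valence 4) → 1 H
  atom 5: C, bond orders sum to 3 (valence 4) → 1 H
  atom 6: C, bond orders sum to 1 (valence 4) → 3 H
  atom 7: C, bond orders sum to 3 (valence 4) → 1 H
  atom 8: O, bond orders sum to 1 (valence 2) → 1 H
  atom 9: C, bond orders sum to 1 (valence 4) → 3 H
  atom 10: C, bond orders sum to 2 (valence 4) → 2 H
  atom 11: C, bond orders sum to 3 (valence 4) → 1 H
  atom 12: C, bond orders sum to 4 (valence 4) → 0 H
  atom 13: O, bond orders sum to 2 (valence 2) → 0 H
  atom 14: N, bond orders sum to 1 (valence 3) → 2 H
  atom 15: C, bond orders sum to 3 (valence 4) → 1 H
  atom 16: C, bond orders sum to 3 (valence 4) → 1 H
  atom 17: C, bond orders sum to 2 (valence 4) → 2 H
  atom 18: C, bond orders sum to 1 (valence 4) → 3 H
Totals → C:13, H:23, N:1, O:4.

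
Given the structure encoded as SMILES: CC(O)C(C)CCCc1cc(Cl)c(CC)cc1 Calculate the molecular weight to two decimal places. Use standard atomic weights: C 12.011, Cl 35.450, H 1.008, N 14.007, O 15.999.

First, the molecular formula is C15H23ClO (counting implicit H from valence).
  C: 15 × 12.011 = 180.165
  Cl: 1 × 35.450 = 35.450
  H: 23 × 1.008 = 23.184
  O: 1 × 15.999 = 15.999
Sum: 15×12.011 + 1×35.450 + 23×1.008 + 1×15.999 = 254.798 → 254.80 g/mol.

254.80 g/mol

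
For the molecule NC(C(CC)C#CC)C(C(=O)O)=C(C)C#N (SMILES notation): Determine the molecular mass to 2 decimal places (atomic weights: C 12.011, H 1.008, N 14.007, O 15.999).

220.27 g/mol

First, the molecular formula is C12H16N2O2 (counting implicit H from valence).
  C: 12 × 12.011 = 144.132
  H: 16 × 1.008 = 16.128
  N: 2 × 14.007 = 28.014
  O: 2 × 15.999 = 31.998
Sum: 12×12.011 + 16×1.008 + 2×14.007 + 2×15.999 = 220.272 → 220.27 g/mol.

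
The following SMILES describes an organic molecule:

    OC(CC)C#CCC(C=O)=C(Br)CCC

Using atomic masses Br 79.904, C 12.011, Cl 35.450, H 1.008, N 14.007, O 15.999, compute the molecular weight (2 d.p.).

First, the molecular formula is C12H17BrO2 (counting implicit H from valence).
  Br: 1 × 79.904 = 79.904
  C: 12 × 12.011 = 144.132
  H: 17 × 1.008 = 17.136
  O: 2 × 15.999 = 31.998
Sum: 1×79.904 + 12×12.011 + 17×1.008 + 2×15.999 = 273.170 → 273.17 g/mol.

273.17 g/mol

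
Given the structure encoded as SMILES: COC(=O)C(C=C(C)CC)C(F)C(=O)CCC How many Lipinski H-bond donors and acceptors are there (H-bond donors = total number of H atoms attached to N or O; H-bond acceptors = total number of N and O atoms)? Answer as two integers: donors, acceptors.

0, 3

Donors: find every N or O and count the H atoms it carries.
  atom 2 (O): bond orders sum to 2 → 0 H
  atom 4 (O): bond orders sum to 2 → 0 H
  atom 14 (O): bond orders sum to 2 → 0 H
Lipinski HBD = 0.
Acceptors: N atoms = 0, O atoms = 3 → HBA = 3.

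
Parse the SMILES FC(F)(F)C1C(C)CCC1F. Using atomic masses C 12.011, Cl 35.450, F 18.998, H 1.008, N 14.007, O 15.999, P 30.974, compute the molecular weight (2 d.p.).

170.15 g/mol

First, the molecular formula is C7H10F4 (counting implicit H from valence).
  C: 7 × 12.011 = 84.077
  F: 4 × 18.998 = 75.992
  H: 10 × 1.008 = 10.080
Sum: 7×12.011 + 4×18.998 + 10×1.008 = 170.149 → 170.15 g/mol.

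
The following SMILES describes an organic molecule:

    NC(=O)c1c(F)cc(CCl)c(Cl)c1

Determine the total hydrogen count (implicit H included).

Walk through each heavy atom and fill implicit hydrogens from standard valence (C 4, N 3, O 2, S 2, halogen 1); for lowercase aromatic atoms, an aromatic c carries 1 H when it has two neighbours and 0 H with three, and aromatic n carries 0 H:
  atom 1: N, bond orders sum to 1 (valence 3) → 2 H
  atom 2: C, bond orders sum to 4 (valence 4) → 0 H
  atom 3: O, bond orders sum to 2 (valence 2) → 0 H
  atom 4: aromatic c, 3 neighbours → 0 H
  atom 5: aromatic c, 3 neighbours → 0 H
  atom 6: F (halogen, monovalent) → 0 H
  atom 7: aromatic c, 2 neighbours → 1 H
  atom 8: aromatic c, 3 neighbours → 0 H
  atom 9: C, bond orders sum to 2 (valence 4) → 2 H
  atom 10: Cl (halogen, monovalent) → 0 H
  atom 11: aromatic c, 3 neighbours → 0 H
  atom 12: Cl (halogen, monovalent) → 0 H
  atom 13: aromatic c, 2 neighbours → 1 H
Total hydrogens: 6.

6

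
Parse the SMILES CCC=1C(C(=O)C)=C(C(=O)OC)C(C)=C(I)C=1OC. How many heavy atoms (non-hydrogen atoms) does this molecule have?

Every atom symbol written in the SMILES (organic subset) is one heavy atom; implicit H are not written.
Heavy atoms by element → C:14, I:1, O:4.
Total: 19.

19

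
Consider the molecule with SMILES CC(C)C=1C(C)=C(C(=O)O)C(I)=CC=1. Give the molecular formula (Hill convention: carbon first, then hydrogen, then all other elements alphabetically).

Walk through each heavy atom and fill implicit hydrogens from standard valence (C 4, N 3, O 2, S 2, halogen 1):
  atom 1: C, bond orders sum to 1 (valence 4) → 3 H
  atom 2: C, bond orders sum to 3 (valence 4) → 1 H
  atom 3: C, bond orders sum to 1 (valence 4) → 3 H
  atom 4: C, bond orders sum to 4 (valence 4) → 0 H
  atom 5: C, bond orders sum to 4 (valence 4) → 0 H
  atom 6: C, bond orders sum to 1 (valence 4) → 3 H
  atom 7: C, bond orders sum to 4 (valence 4) → 0 H
  atom 8: C, bond orders sum to 4 (valence 4) → 0 H
  atom 9: O, bond orders sum to 2 (valence 2) → 0 H
  atom 10: O, bond orders sum to 1 (valence 2) → 1 H
  atom 11: C, bond orders sum to 4 (valence 4) → 0 H
  atom 12: I (halogen, monovalent) → 0 H
  atom 13: C, bond orders sum to 3 (valence 4) → 1 H
  atom 14: C, bond orders sum to 3 (valence 4) → 1 H
Totals → C:11, H:13, I:1, O:2.

C11H13IO2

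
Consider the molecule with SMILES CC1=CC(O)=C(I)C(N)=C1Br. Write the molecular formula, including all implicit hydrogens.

C7H7BrINO

Walk through each heavy atom and fill implicit hydrogens from standard valence (C 4, N 3, O 2, S 2, halogen 1):
  atom 1: C, bond orders sum to 1 (valence 4) → 3 H
  atom 2: C, bond orders sum to 4 (valence 4) → 0 H
  atom 3: C, bond orders sum to 3 (valence 4) → 1 H
  atom 4: C, bond orders sum to 4 (valence 4) → 0 H
  atom 5: O, bond orders sum to 1 (valence 2) → 1 H
  atom 6: C, bond orders sum to 4 (valence 4) → 0 H
  atom 7: I (halogen, monovalent) → 0 H
  atom 8: C, bond orders sum to 4 (valence 4) → 0 H
  atom 9: N, bond orders sum to 1 (valence 3) → 2 H
  atom 10: C, bond orders sum to 4 (valence 4) → 0 H
  atom 11: Br (halogen, monovalent) → 0 H
Totals → C:7, H:7, Br:1, I:1, N:1, O:1.
In Hill order: C7H7BrINO.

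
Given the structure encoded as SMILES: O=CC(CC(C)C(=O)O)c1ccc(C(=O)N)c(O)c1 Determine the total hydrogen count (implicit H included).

Walk through each heavy atom and fill implicit hydrogens from standard valence (C 4, N 3, O 2, S 2, halogen 1); for lowercase aromatic atoms, an aromatic c carries 1 H when it has two neighbours and 0 H with three, and aromatic n carries 0 H:
  atom 1: O, bond orders sum to 2 (valence 2) → 0 H
  atom 2: C, bond orders sum to 3 (valence 4) → 1 H
  atom 3: C, bond orders sum to 3 (valence 4) → 1 H
  atom 4: C, bond orders sum to 2 (valence 4) → 2 H
  atom 5: C, bond orders sum to 3 (valence 4) → 1 H
  atom 6: C, bond orders sum to 1 (valence 4) → 3 H
  atom 7: C, bond orders sum to 4 (valence 4) → 0 H
  atom 8: O, bond orders sum to 2 (valence 2) → 0 H
  atom 9: O, bond orders sum to 1 (valence 2) → 1 H
  atom 10: aromatic c, 3 neighbours → 0 H
  atom 11: aromatic c, 2 neighbours → 1 H
  atom 12: aromatic c, 2 neighbours → 1 H
  atom 13: aromatic c, 3 neighbours → 0 H
  atom 14: C, bond orders sum to 4 (valence 4) → 0 H
  atom 15: O, bond orders sum to 2 (valence 2) → 0 H
  atom 16: N, bond orders sum to 1 (valence 3) → 2 H
  atom 17: aromatic c, 3 neighbours → 0 H
  atom 18: O, bond orders sum to 1 (valence 2) → 1 H
  atom 19: aromatic c, 2 neighbours → 1 H
Total hydrogens: 15.

15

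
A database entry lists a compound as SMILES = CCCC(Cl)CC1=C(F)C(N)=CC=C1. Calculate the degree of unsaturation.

Molecular formula: C11H15ClFN.
DoU = (2C + 2 + N − H − X) / 2, where X is the halogen count and O/S are ignored.
    = (2·11 + 2 + 1 − 15 − 2) / 2 = 8 / 2 = 4.

4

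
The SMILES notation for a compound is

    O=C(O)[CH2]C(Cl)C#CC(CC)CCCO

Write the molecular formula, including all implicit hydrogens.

Walk through each heavy atom and fill implicit hydrogens from standard valence (C 4, N 3, O 2, S 2, halogen 1):
  atom 1: O, bond orders sum to 2 (valence 2) → 0 H
  atom 2: C, bond orders sum to 4 (valence 4) → 0 H
  atom 3: O, bond orders sum to 1 (valence 2) → 1 H
  atom 4: C with explicit H count 2
  atom 5: C, bond orders sum to 3 (valence 4) → 1 H
  atom 6: Cl (halogen, monovalent) → 0 H
  atom 7: C, bond orders sum to 4 (valence 4) → 0 H
  atom 8: C, bond orders sum to 4 (valence 4) → 0 H
  atom 9: C, bond orders sum to 3 (valence 4) → 1 H
  atom 10: C, bond orders sum to 2 (valence 4) → 2 H
  atom 11: C, bond orders sum to 1 (valence 4) → 3 H
  atom 12: C, bond orders sum to 2 (valence 4) → 2 H
  atom 13: C, bond orders sum to 2 (valence 4) → 2 H
  atom 14: C, bond orders sum to 2 (valence 4) → 2 H
  atom 15: O, bond orders sum to 1 (valence 2) → 1 H
Totals → C:11, H:17, Cl:1, O:3.
In Hill order: C11H17ClO3.

C11H17ClO3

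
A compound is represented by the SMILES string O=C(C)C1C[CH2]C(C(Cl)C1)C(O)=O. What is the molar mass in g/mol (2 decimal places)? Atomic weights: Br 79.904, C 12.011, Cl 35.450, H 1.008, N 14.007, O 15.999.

First, the molecular formula is C9H13ClO3 (counting implicit H from valence).
  C: 9 × 12.011 = 108.099
  Cl: 1 × 35.450 = 35.450
  H: 13 × 1.008 = 13.104
  O: 3 × 15.999 = 47.997
Sum: 9×12.011 + 1×35.450 + 13×1.008 + 3×15.999 = 204.650 → 204.65 g/mol.

204.65 g/mol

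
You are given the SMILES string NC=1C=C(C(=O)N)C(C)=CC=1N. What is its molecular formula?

C8H11N3O

Walk through each heavy atom and fill implicit hydrogens from standard valence (C 4, N 3, O 2, S 2, halogen 1):
  atom 1: N, bond orders sum to 1 (valence 3) → 2 H
  atom 2: C, bond orders sum to 4 (valence 4) → 0 H
  atom 3: C, bond orders sum to 3 (valence 4) → 1 H
  atom 4: C, bond orders sum to 4 (valence 4) → 0 H
  atom 5: C, bond orders sum to 4 (valence 4) → 0 H
  atom 6: O, bond orders sum to 2 (valence 2) → 0 H
  atom 7: N, bond orders sum to 1 (valence 3) → 2 H
  atom 8: C, bond orders sum to 4 (valence 4) → 0 H
  atom 9: C, bond orders sum to 1 (valence 4) → 3 H
  atom 10: C, bond orders sum to 3 (valence 4) → 1 H
  atom 11: C, bond orders sum to 4 (valence 4) → 0 H
  atom 12: N, bond orders sum to 1 (valence 3) → 2 H
Totals → C:8, H:11, N:3, O:1.
In Hill order: C8H11N3O.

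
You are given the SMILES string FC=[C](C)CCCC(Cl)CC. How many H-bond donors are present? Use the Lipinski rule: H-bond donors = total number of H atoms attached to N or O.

0

Donors: find every N or O and count the H atoms it carries.
  (no N or O atoms present)
Lipinski HBD = 0.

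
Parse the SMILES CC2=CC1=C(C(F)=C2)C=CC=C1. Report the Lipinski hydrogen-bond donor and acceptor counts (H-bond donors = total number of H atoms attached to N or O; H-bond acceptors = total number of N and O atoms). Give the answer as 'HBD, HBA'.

0, 0

Donors: find every N or O and count the H atoms it carries.
  (no N or O atoms present)
Lipinski HBD = 0.
Acceptors: N atoms = 0, O atoms = 0 → HBA = 0.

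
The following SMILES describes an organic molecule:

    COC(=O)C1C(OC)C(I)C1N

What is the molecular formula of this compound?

Walk through each heavy atom and fill implicit hydrogens from standard valence (C 4, N 3, O 2, S 2, halogen 1):
  atom 1: C, bond orders sum to 1 (valence 4) → 3 H
  atom 2: O, bond orders sum to 2 (valence 2) → 0 H
  atom 3: C, bond orders sum to 4 (valence 4) → 0 H
  atom 4: O, bond orders sum to 2 (valence 2) → 0 H
  atom 5: C, bond orders sum to 3 (valence 4) → 1 H
  atom 6: C, bond orders sum to 3 (valence 4) → 1 H
  atom 7: O, bond orders sum to 2 (valence 2) → 0 H
  atom 8: C, bond orders sum to 1 (valence 4) → 3 H
  atom 9: C, bond orders sum to 3 (valence 4) → 1 H
  atom 10: I (halogen, monovalent) → 0 H
  atom 11: C, bond orders sum to 3 (valence 4) → 1 H
  atom 12: N, bond orders sum to 1 (valence 3) → 2 H
Totals → C:7, H:12, I:1, N:1, O:3.

C7H12INO3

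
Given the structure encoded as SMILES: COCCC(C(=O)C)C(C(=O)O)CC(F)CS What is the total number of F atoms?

Scan the SMILES for F atoms (remember two-letter symbols like Cl and Br are single atoms).
Fluorine count: 1.

1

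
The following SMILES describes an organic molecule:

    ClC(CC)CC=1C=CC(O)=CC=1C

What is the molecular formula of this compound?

C11H15ClO

Walk through each heavy atom and fill implicit hydrogens from standard valence (C 4, N 3, O 2, S 2, halogen 1):
  atom 1: Cl (halogen, monovalent) → 0 H
  atom 2: C, bond orders sum to 3 (valence 4) → 1 H
  atom 3: C, bond orders sum to 2 (valence 4) → 2 H
  atom 4: C, bond orders sum to 1 (valence 4) → 3 H
  atom 5: C, bond orders sum to 2 (valence 4) → 2 H
  atom 6: C, bond orders sum to 4 (valence 4) → 0 H
  atom 7: C, bond orders sum to 3 (valence 4) → 1 H
  atom 8: C, bond orders sum to 3 (valence 4) → 1 H
  atom 9: C, bond orders sum to 4 (valence 4) → 0 H
  atom 10: O, bond orders sum to 1 (valence 2) → 1 H
  atom 11: C, bond orders sum to 3 (valence 4) → 1 H
  atom 12: C, bond orders sum to 4 (valence 4) → 0 H
  atom 13: C, bond orders sum to 1 (valence 4) → 3 H
Totals → C:11, H:15, Cl:1, O:1.
In Hill order: C11H15ClO.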